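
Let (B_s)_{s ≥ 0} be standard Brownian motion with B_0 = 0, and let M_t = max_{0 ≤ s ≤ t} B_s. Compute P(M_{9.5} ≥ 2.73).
P(M_{9.5} ≥ 2.73) = 2·P(B_{9.5} ≥ 2.73) = 2(1 − Φ(2.73/√9.5)) ≈ 0.3758

By the reflection principle for Brownian motion, P(M_t ≥ a) = 2 · P(B_t ≥ a) for a ≥ 0. Since B_t ~ N(0, t), P(B_t ≥ 2.73) = 1 − Φ(2.73/√t) = 1 − Φ(2.73/√9.5) = 1 − Φ(0.8857). So
  P(M_{9.5} ≥ 2.73) = 2(1 − Φ(0.8857)) ≈ 0.3758.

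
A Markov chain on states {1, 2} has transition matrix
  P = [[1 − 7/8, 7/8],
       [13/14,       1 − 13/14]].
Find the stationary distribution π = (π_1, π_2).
π_1 = 52/101, π_2 = 49/101

Solve πP = π with π_1 + π_2 = 1. From πP = π: π_1 · (1 − 7/8) + π_2 · 13/14 = π_1 ⇒ π_2 · 13/14 = π_1 · 7/8 ⇒ π_2/π_1 = (7/8)/(13/14) = 49/52. Together with π_1 + π_2 = 1:
  π_1 = (13/14)/(7/8 + 13/14) = (13/14)/(101/56) = 52/101,
  π_2 = (7/8)/(7/8 + 13/14) = (7/8)/(101/56) = 49/101.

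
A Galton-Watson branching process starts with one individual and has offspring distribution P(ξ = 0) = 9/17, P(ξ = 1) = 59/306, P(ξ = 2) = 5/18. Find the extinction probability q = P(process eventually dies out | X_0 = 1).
q = 1

Mean offspring μ = 0·9/17 + 1·59/306 + 2·5/18 = 229/306 ≤ 1. For μ ≤ 1 with offspring not concentrated at 1, the Galton-Watson process goes extinct almost surely, so q = 1.
(Algebraic check: The pgf is f(s) = 9/17 + 59/306·s + 5/18·s². The extinction probability q is the smallest fixed point of f in [0, 1]. Setting s = f(s):
  5/18·s² + (59/306 − 1)·s + 9/17 = 0
  5/18·s² − (9/17 + 5/18)·s + 9/17 = 0
which factors as (s − 1)·(5/18·s − 9/17) = 0, giving roots s = 1 and s = (9/17)/(5/18) = 162/85. Since 162/85 ≥ 1, the smallest root in [0, 1] is s = 1.)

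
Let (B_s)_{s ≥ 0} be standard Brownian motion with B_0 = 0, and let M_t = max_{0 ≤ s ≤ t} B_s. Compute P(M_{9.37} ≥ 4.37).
P(M_{9.37} ≥ 4.37) = 2·P(B_{9.37} ≥ 4.37) = 2(1 − Φ(4.37/√9.37)) ≈ 0.1534

By the reflection principle for Brownian motion, P(M_t ≥ a) = 2 · P(B_t ≥ a) for a ≥ 0. Since B_t ~ N(0, t), P(B_t ≥ 4.37) = 1 − Φ(4.37/√t) = 1 − Φ(4.37/√9.37) = 1 − Φ(1.4276). So
  P(M_{9.37} ≥ 4.37) = 2(1 − Φ(1.4276)) ≈ 0.1534.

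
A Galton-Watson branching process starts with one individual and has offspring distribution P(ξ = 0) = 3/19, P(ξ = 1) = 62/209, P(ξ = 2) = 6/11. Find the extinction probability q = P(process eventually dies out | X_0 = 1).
q = 11/38

The pgf is f(s) = 3/19 + 62/209·s + 6/11·s². The extinction probability q is the smallest fixed point of f in [0, 1]. Setting s = f(s):
  6/11·s² + (62/209 − 1)·s + 3/19 = 0
  6/11·s² − (3/19 + 6/11)·s + 3/19 = 0
which factors as (s − 1)·(6/11·s − 3/19) = 0, giving roots s = 1 and s = (3/19)/(6/11) = 11/38.
Mean offspring μ = 62/209 + 2·6/11 = 290/209 > 1 (supercritical), so q < 1. The extinction probability is the smaller root: q = (3/19)/(6/11) = 11/38.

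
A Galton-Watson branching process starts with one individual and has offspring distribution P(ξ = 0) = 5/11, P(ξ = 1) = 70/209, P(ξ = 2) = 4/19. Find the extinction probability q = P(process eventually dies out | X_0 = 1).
q = 1

Mean offspring μ = 0·5/11 + 1·70/209 + 2·4/19 = 158/209 ≤ 1. For μ ≤ 1 with offspring not concentrated at 1, the Galton-Watson process goes extinct almost surely, so q = 1.
(Algebraic check: The pgf is f(s) = 5/11 + 70/209·s + 4/19·s². The extinction probability q is the smallest fixed point of f in [0, 1]. Setting s = f(s):
  4/19·s² + (70/209 − 1)·s + 5/11 = 0
  4/19·s² − (5/11 + 4/19)·s + 5/11 = 0
which factors as (s − 1)·(4/19·s − 5/11) = 0, giving roots s = 1 and s = (5/11)/(4/19) = 95/44. Since 95/44 ≥ 1, the smallest root in [0, 1] is s = 1.)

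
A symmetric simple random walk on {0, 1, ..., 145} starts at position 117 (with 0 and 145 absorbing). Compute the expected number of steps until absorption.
E[τ | X_0 = 117] = 3276

Let v_k = E[τ | X_0 = k]. Boundary: v_0 = v_145 = 0. Recurrence: v_k = 1 + (v_{k-1} + v_{k+1})/2 for 1 ≤ k ≤ 144. The particular solution to v_k − (v_{k-1} + v_{k+1})/2 = 1 is v_k = −k^2. Adding homogeneous solution A + B k and matching boundaries gives v_k = k (145 − k). Substituting k = 117: v_117 = 117 · 28 = 3276.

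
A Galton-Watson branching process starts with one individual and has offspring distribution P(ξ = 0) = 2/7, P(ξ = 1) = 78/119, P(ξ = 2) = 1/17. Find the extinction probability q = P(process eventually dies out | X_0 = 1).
q = 1

Mean offspring μ = 0·2/7 + 1·78/119 + 2·1/17 = 92/119 ≤ 1. For μ ≤ 1 with offspring not concentrated at 1, the Galton-Watson process goes extinct almost surely, so q = 1.
(Algebraic check: The pgf is f(s) = 2/7 + 78/119·s + 1/17·s². The extinction probability q is the smallest fixed point of f in [0, 1]. Setting s = f(s):
  1/17·s² + (78/119 − 1)·s + 2/7 = 0
  1/17·s² − (2/7 + 1/17)·s + 2/7 = 0
which factors as (s − 1)·(1/17·s − 2/7) = 0, giving roots s = 1 and s = (2/7)/(1/17) = 34/7. Since 34/7 ≥ 1, the smallest root in [0, 1] is s = 1.)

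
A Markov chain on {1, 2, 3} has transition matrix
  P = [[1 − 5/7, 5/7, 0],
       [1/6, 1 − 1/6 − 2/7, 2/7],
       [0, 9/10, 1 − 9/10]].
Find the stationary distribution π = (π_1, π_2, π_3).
π = (147/977, 630/977, 200/977)

This is a birth-death chain on three states, which satisfies detailed balance: π_1 · P_{12} = π_2 · P_{21} and π_2 · P_{23} = π_3 · P_{32}.
From π_1 · 5/7 = π_2 · 1/6: π_2/π_1 = (5/7)/(1/6) = 30/7.
From π_2 · 2/7 = π_3 · 9/10: π_3/π_2 = (2/7)/(9/10) = 20/63.
Take π_1 proportional to 1; then unnormalized π = (1, 30/7, 200/147). Normalize by dividing by the sum 977/147:
  π = (147/977, 630/977, 200/977).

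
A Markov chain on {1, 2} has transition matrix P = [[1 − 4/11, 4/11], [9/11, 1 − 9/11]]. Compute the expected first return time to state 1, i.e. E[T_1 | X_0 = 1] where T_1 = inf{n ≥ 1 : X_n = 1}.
E[T_1 | X_0 = 1] = 1/π_1 = 13/9

For an irreducible recurrent Markov chain with stationary distribution π, E[T_i | X_0 = i] = 1/π_i (Kac's formula). Here π_1 = (9/11)/(4/11 + 9/11) = (9/11)/(13/11) = 9/13, so E[T_1 | X_0 = 1] = 1/π_1 = (4/11 + 9/11)/(9/11) = (13/11)/(9/11) = 13/9.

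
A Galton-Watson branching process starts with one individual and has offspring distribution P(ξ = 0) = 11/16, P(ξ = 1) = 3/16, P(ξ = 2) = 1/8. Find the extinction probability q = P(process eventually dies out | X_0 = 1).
q = 1

Mean offspring μ = 0·11/16 + 1·3/16 + 2·1/8 = 7/16 ≤ 1. For μ ≤ 1 with offspring not concentrated at 1, the Galton-Watson process goes extinct almost surely, so q = 1.
(Algebraic check: The pgf is f(s) = 11/16 + 3/16·s + 1/8·s². The extinction probability q is the smallest fixed point of f in [0, 1]. Setting s = f(s):
  1/8·s² + (3/16 − 1)·s + 11/16 = 0
  1/8·s² − (11/16 + 1/8)·s + 11/16 = 0
which factors as (s − 1)·(1/8·s − 11/16) = 0, giving roots s = 1 and s = (11/16)/(1/8) = 11/2. Since 11/2 ≥ 1, the smallest root in [0, 1] is s = 1.)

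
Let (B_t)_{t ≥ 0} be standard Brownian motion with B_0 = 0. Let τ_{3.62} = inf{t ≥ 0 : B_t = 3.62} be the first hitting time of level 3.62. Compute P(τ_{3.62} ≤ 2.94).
P(τ_{3.62} ≤ 2.94) = 2(1 − Φ(3.62/√2.94)) = 2(1 − Φ(2.1112)) ≈ 0.0348

By the reflection principle for standard BM, P(τ_b ≤ t) = 2 · P(B_t ≥ b). Since B_t ~ N(0, t), P(B_t ≥ 3.62) = 1 − Φ(3.62/√t) = 1 − Φ(3.62/√2.94) = 1 − Φ(2.1112) ≈ 0.01738. Doubling: P(τ_{3.62} ≤ 2.94) ≈ 2 · 0.01738 = 0.03476 ≈ 0.0348.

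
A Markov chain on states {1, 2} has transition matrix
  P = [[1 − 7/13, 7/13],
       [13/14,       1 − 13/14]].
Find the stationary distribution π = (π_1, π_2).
π_1 = 169/267, π_2 = 98/267

Solve πP = π with π_1 + π_2 = 1. From πP = π: π_1 · (1 − 7/13) + π_2 · 13/14 = π_1 ⇒ π_2 · 13/14 = π_1 · 7/13 ⇒ π_2/π_1 = (7/13)/(13/14) = 98/169. Together with π_1 + π_2 = 1:
  π_1 = (13/14)/(7/13 + 13/14) = (13/14)/(267/182) = 169/267,
  π_2 = (7/13)/(7/13 + 13/14) = (7/13)/(267/182) = 98/267.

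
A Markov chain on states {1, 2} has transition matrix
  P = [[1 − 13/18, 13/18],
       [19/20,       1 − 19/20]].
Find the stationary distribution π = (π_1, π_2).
π_1 = 171/301, π_2 = 130/301

Solve πP = π with π_1 + π_2 = 1. From πP = π: π_1 · (1 − 13/18) + π_2 · 19/20 = π_1 ⇒ π_2 · 19/20 = π_1 · 13/18 ⇒ π_2/π_1 = (13/18)/(19/20) = 130/171. Together with π_1 + π_2 = 1:
  π_1 = (19/20)/(13/18 + 19/20) = (19/20)/(301/180) = 171/301,
  π_2 = (13/18)/(13/18 + 19/20) = (13/18)/(301/180) = 130/301.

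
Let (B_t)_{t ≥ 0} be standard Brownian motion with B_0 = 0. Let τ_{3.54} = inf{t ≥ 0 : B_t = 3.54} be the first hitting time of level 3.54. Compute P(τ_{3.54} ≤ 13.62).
P(τ_{3.54} ≤ 13.62) = 2(1 − Φ(3.54/√13.62)) = 2(1 − Φ(0.9592)) ≈ 0.3375

By the reflection principle for standard BM, P(τ_b ≤ t) = 2 · P(B_t ≥ b). Since B_t ~ N(0, t), P(B_t ≥ 3.54) = 1 − Φ(3.54/√t) = 1 − Φ(3.54/√13.62) = 1 − Φ(0.9592) ≈ 0.16873. Doubling: P(τ_{3.54} ≤ 13.62) ≈ 2 · 0.16873 = 0.33746 ≈ 0.3375.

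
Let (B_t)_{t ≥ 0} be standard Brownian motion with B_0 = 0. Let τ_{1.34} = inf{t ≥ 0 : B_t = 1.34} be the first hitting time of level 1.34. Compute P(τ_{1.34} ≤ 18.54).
P(τ_{1.34} ≤ 18.54) = 2(1 − Φ(1.34/√18.54)) = 2(1 − Φ(0.3112)) ≈ 0.7556

By the reflection principle for standard BM, P(τ_b ≤ t) = 2 · P(B_t ≥ b). Since B_t ~ N(0, t), P(B_t ≥ 1.34) = 1 − Φ(1.34/√t) = 1 − Φ(1.34/√18.54) = 1 − Φ(0.3112) ≈ 0.37782. Doubling: P(τ_{1.34} ≤ 18.54) ≈ 2 · 0.37782 = 0.75564 ≈ 0.7556.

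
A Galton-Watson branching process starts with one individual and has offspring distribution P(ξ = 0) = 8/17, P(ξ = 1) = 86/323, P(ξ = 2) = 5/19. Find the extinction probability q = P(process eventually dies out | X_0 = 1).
q = 1

Mean offspring μ = 0·8/17 + 1·86/323 + 2·5/19 = 256/323 ≤ 1. For μ ≤ 1 with offspring not concentrated at 1, the Galton-Watson process goes extinct almost surely, so q = 1.
(Algebraic check: The pgf is f(s) = 8/17 + 86/323·s + 5/19·s². The extinction probability q is the smallest fixed point of f in [0, 1]. Setting s = f(s):
  5/19·s² + (86/323 − 1)·s + 8/17 = 0
  5/19·s² − (8/17 + 5/19)·s + 8/17 = 0
which factors as (s − 1)·(5/19·s − 8/17) = 0, giving roots s = 1 and s = (8/17)/(5/19) = 152/85. Since 152/85 ≥ 1, the smallest root in [0, 1] is s = 1.)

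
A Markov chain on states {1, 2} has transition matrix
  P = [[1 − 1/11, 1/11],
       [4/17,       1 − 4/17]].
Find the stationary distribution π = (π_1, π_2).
π_1 = 44/61, π_2 = 17/61

Solve πP = π with π_1 + π_2 = 1. From πP = π: π_1 · (1 − 1/11) + π_2 · 4/17 = π_1 ⇒ π_2 · 4/17 = π_1 · 1/11 ⇒ π_2/π_1 = (1/11)/(4/17) = 17/44. Together with π_1 + π_2 = 1:
  π_1 = (4/17)/(1/11 + 4/17) = (4/17)/(61/187) = 44/61,
  π_2 = (1/11)/(1/11 + 4/17) = (1/11)/(61/187) = 17/61.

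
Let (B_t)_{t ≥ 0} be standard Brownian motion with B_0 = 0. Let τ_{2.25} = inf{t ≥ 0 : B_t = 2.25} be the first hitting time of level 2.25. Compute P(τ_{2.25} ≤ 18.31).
P(τ_{2.25} ≤ 18.31) = 2(1 − Φ(2.25/√18.31)) = 2(1 − Φ(0.5258)) ≈ 0.5990

By the reflection principle for standard BM, P(τ_b ≤ t) = 2 · P(B_t ≥ b). Since B_t ~ N(0, t), P(B_t ≥ 2.25) = 1 − Φ(2.25/√t) = 1 − Φ(2.25/√18.31) = 1 − Φ(0.5258) ≈ 0.29951. Doubling: P(τ_{2.25} ≤ 18.31) ≈ 2 · 0.29951 = 0.59902 ≈ 0.5990.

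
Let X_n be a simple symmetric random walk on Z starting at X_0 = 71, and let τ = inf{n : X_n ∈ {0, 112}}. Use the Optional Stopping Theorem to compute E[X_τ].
E[X_τ] = 71

X_n is a martingale and τ is a bounded-mean stopping time (indeed τ is finite a.s. with bounded expectation since the walk is in a bounded region). By the OST, E[X_τ] = E[X_0] = 71. Equivalently: E[X_τ] = 112 · P(hit 112 first) + 0 · P(hit 0 first) = 112 · (71/112) = 71.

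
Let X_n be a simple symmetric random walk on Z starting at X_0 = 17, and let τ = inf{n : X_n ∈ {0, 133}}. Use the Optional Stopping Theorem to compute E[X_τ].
E[X_τ] = 17

X_n is a martingale and τ is a bounded-mean stopping time (indeed τ is finite a.s. with bounded expectation since the walk is in a bounded region). By the OST, E[X_τ] = E[X_0] = 17. Equivalently: E[X_τ] = 133 · P(hit 133 first) + 0 · P(hit 0 first) = 133 · (17/133) = 17.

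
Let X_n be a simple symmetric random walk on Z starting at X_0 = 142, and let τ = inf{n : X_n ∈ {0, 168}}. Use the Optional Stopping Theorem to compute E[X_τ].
E[X_τ] = 142

X_n is a martingale and τ is a bounded-mean stopping time (indeed τ is finite a.s. with bounded expectation since the walk is in a bounded region). By the OST, E[X_τ] = E[X_0] = 142. Equivalently: E[X_τ] = 168 · P(hit 168 first) + 0 · P(hit 0 first) = 168 · (142/168) = 142.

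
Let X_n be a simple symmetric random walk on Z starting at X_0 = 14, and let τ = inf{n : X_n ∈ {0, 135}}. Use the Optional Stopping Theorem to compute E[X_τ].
E[X_τ] = 14

X_n is a martingale and τ is a bounded-mean stopping time (indeed τ is finite a.s. with bounded expectation since the walk is in a bounded region). By the OST, E[X_τ] = E[X_0] = 14. Equivalently: E[X_τ] = 135 · P(hit 135 first) + 0 · P(hit 0 first) = 135 · (14/135) = 14.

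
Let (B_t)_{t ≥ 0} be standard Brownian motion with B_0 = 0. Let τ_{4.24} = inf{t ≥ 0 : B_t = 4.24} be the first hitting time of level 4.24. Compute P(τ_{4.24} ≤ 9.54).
P(τ_{4.24} ≤ 9.54) = 2(1 − Φ(4.24/√9.54)) = 2(1 − Φ(1.3728)) ≈ 0.1698

By the reflection principle for standard BM, P(τ_b ≤ t) = 2 · P(B_t ≥ b). Since B_t ~ N(0, t), P(B_t ≥ 4.24) = 1 − Φ(4.24/√t) = 1 − Φ(4.24/√9.54) = 1 − Φ(1.3728) ≈ 0.08491. Doubling: P(τ_{4.24} ≤ 9.54) ≈ 2 · 0.08491 = 0.16982 ≈ 0.1698.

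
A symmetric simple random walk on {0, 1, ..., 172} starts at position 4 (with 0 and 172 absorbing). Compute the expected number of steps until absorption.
E[τ | X_0 = 4] = 672

Let v_k = E[τ | X_0 = k]. Boundary: v_0 = v_172 = 0. Recurrence: v_k = 1 + (v_{k-1} + v_{k+1})/2 for 1 ≤ k ≤ 171. The particular solution to v_k − (v_{k-1} + v_{k+1})/2 = 1 is v_k = −k^2. Adding homogeneous solution A + B k and matching boundaries gives v_k = k (172 − k). Substituting k = 4: v_4 = 4 · 168 = 672.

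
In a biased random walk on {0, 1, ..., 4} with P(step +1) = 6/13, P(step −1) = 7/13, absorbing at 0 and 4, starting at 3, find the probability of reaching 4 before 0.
P(hit 4 before 0) = (1 − (7/6)^3) / (1 − (7/6)^4) = 762/1105

Let u_k denote P(reach 4 before 0 | start at k). Boundary: u_0 = 0, u_4 = 1. Recurrence: u_k = 6/13·u_{k+1} + 7/13·u_{k-1} for 1 ≤ k ≤ 3. Try u_k = A + B·r^k with r = q/p = (7/13)/(6/13) = 7/6. Substitution satisfies the recurrence; boundary conditions give:
  u_k = (1 − r^k) / (1 − r^N) = (1 − (7/6)^3) / (1 − (7/6)^4) = 762/1105.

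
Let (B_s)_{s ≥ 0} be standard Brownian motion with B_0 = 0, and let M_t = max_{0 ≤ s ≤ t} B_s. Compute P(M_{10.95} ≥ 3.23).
P(M_{10.95} ≥ 3.23) = 2·P(B_{10.95} ≥ 3.23) = 2(1 − Φ(3.23/√10.95)) ≈ 0.3290

By the reflection principle for Brownian motion, P(M_t ≥ a) = 2 · P(B_t ≥ a) for a ≥ 0. Since B_t ~ N(0, t), P(B_t ≥ 3.23) = 1 − Φ(3.23/√t) = 1 − Φ(3.23/√10.95) = 1 − Φ(0.9761). So
  P(M_{10.95} ≥ 3.23) = 2(1 − Φ(0.9761)) ≈ 0.3290.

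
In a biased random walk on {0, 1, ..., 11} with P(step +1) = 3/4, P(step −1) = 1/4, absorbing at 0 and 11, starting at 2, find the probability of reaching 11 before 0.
P(hit 11 before 0) = (1 − (1/3)^2) / (1 − (1/3)^11) = 78732/88573

Let u_k denote P(reach 11 before 0 | start at k). Boundary: u_0 = 0, u_11 = 1. Recurrence: u_k = 3/4·u_{k+1} + 1/4·u_{k-1} for 1 ≤ k ≤ 10. Try u_k = A + B·r^k with r = q/p = (1/4)/(3/4) = 1/3. Substitution satisfies the recurrence; boundary conditions give:
  u_k = (1 − r^k) / (1 − r^N) = (1 − (1/3)^2) / (1 − (1/3)^11) = 78732/88573.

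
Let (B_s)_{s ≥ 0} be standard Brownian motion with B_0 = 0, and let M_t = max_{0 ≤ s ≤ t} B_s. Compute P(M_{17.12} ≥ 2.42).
P(M_{17.12} ≥ 2.42) = 2·P(B_{17.12} ≥ 2.42) = 2(1 − Φ(2.42/√17.12)) ≈ 0.5586

By the reflection principle for Brownian motion, P(M_t ≥ a) = 2 · P(B_t ≥ a) for a ≥ 0. Since B_t ~ N(0, t), P(B_t ≥ 2.42) = 1 − Φ(2.42/√t) = 1 − Φ(2.42/√17.12) = 1 − Φ(0.5849). So
  P(M_{17.12} ≥ 2.42) = 2(1 − Φ(0.5849)) ≈ 0.5586.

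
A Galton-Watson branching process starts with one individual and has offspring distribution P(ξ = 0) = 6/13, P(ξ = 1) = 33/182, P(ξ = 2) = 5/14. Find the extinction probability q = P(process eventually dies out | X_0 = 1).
q = 1

Mean offspring μ = 0·6/13 + 1·33/182 + 2·5/14 = 163/182 ≤ 1. For μ ≤ 1 with offspring not concentrated at 1, the Galton-Watson process goes extinct almost surely, so q = 1.
(Algebraic check: The pgf is f(s) = 6/13 + 33/182·s + 5/14·s². The extinction probability q is the smallest fixed point of f in [0, 1]. Setting s = f(s):
  5/14·s² + (33/182 − 1)·s + 6/13 = 0
  5/14·s² − (6/13 + 5/14)·s + 6/13 = 0
which factors as (s − 1)·(5/14·s − 6/13) = 0, giving roots s = 1 and s = (6/13)/(5/14) = 84/65. Since 84/65 ≥ 1, the smallest root in [0, 1] is s = 1.)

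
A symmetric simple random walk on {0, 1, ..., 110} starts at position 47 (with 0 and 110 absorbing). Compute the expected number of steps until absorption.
E[τ | X_0 = 47] = 2961

Let v_k = E[τ | X_0 = k]. Boundary: v_0 = v_110 = 0. Recurrence: v_k = 1 + (v_{k-1} + v_{k+1})/2 for 1 ≤ k ≤ 109. The particular solution to v_k − (v_{k-1} + v_{k+1})/2 = 1 is v_k = −k^2. Adding homogeneous solution A + B k and matching boundaries gives v_k = k (110 − k). Substituting k = 47: v_47 = 47 · 63 = 2961.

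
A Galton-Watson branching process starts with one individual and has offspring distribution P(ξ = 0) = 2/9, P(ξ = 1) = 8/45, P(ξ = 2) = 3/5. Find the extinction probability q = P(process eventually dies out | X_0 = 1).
q = 10/27

The pgf is f(s) = 2/9 + 8/45·s + 3/5·s². The extinction probability q is the smallest fixed point of f in [0, 1]. Setting s = f(s):
  3/5·s² + (8/45 − 1)·s + 2/9 = 0
  3/5·s² − (2/9 + 3/5)·s + 2/9 = 0
which factors as (s − 1)·(3/5·s − 2/9) = 0, giving roots s = 1 and s = (2/9)/(3/5) = 10/27.
Mean offspring μ = 8/45 + 2·3/5 = 62/45 > 1 (supercritical), so q < 1. The extinction probability is the smaller root: q = (2/9)/(3/5) = 10/27.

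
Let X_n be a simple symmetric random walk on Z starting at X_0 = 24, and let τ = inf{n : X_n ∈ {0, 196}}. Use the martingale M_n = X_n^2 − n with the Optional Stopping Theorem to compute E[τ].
E[τ] = 4128

M_n = X_n^2 − n is a martingale (since E[X_{n+1}^2 | F_n] = X_n^2 + 1). By OST (τ has finite mean in a bounded region), E[M_τ] = E[M_0] = X_0^2 − 0 = 24^2 = 576. Also E[M_τ] = E[X_τ^2] − E[τ]. The walk exits at 0 or 196, with P(hit 196 first) = 24/196, so E[X_τ^2] = 196^2 · 24/196 + 0 = 4704. Thus E[τ] = E[X_τ^2] − E[M_τ] = 4704 − 576 = 4128 = 24(196 − 24) = 4128.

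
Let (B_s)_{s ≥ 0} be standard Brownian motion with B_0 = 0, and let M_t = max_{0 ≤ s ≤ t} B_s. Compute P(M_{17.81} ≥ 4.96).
P(M_{17.81} ≥ 4.96) = 2·P(B_{17.81} ≥ 4.96) = 2(1 − Φ(4.96/√17.81)) ≈ 0.2399

By the reflection principle for Brownian motion, P(M_t ≥ a) = 2 · P(B_t ≥ a) for a ≥ 0. Since B_t ~ N(0, t), P(B_t ≥ 4.96) = 1 − Φ(4.96/√t) = 1 − Φ(4.96/√17.81) = 1 − Φ(1.1753). So
  P(M_{17.81} ≥ 4.96) = 2(1 − Φ(1.1753)) ≈ 0.2399.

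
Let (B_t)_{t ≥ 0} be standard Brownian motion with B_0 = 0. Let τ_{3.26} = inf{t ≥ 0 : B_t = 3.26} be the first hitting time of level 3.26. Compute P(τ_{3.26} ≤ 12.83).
P(τ_{3.26} ≤ 12.83) = 2(1 − Φ(3.26/√12.83)) = 2(1 − Φ(0.9101)) ≈ 0.3628

By the reflection principle for standard BM, P(τ_b ≤ t) = 2 · P(B_t ≥ b). Since B_t ~ N(0, t), P(B_t ≥ 3.26) = 1 − Φ(3.26/√t) = 1 − Φ(3.26/√12.83) = 1 − Φ(0.9101) ≈ 0.18138. Doubling: P(τ_{3.26} ≤ 12.83) ≈ 2 · 0.18138 = 0.36276 ≈ 0.3628.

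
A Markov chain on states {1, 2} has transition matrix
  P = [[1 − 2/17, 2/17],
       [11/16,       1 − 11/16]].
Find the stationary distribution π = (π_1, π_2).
π_1 = 187/219, π_2 = 32/219

Solve πP = π with π_1 + π_2 = 1. From πP = π: π_1 · (1 − 2/17) + π_2 · 11/16 = π_1 ⇒ π_2 · 11/16 = π_1 · 2/17 ⇒ π_2/π_1 = (2/17)/(11/16) = 32/187. Together with π_1 + π_2 = 1:
  π_1 = (11/16)/(2/17 + 11/16) = (11/16)/(219/272) = 187/219,
  π_2 = (2/17)/(2/17 + 11/16) = (2/17)/(219/272) = 32/219.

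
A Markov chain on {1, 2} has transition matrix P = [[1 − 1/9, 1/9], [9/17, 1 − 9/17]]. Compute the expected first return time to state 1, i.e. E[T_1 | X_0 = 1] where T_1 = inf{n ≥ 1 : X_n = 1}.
E[T_1 | X_0 = 1] = 1/π_1 = 98/81

For an irreducible recurrent Markov chain with stationary distribution π, E[T_i | X_0 = i] = 1/π_i (Kac's formula). Here π_1 = (9/17)/(1/9 + 9/17) = (9/17)/(98/153) = 81/98, so E[T_1 | X_0 = 1] = 1/π_1 = (1/9 + 9/17)/(9/17) = (98/153)/(9/17) = 98/81.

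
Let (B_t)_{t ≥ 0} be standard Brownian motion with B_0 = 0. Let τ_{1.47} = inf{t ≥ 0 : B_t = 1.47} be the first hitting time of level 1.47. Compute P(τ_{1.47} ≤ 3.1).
P(τ_{1.47} ≤ 3.1) = 2(1 − Φ(1.47/√3.1)) = 2(1 − Φ(0.8349)) ≈ 0.4038

By the reflection principle for standard BM, P(τ_b ≤ t) = 2 · P(B_t ≥ b). Since B_t ~ N(0, t), P(B_t ≥ 1.47) = 1 − Φ(1.47/√t) = 1 − Φ(1.47/√3.1) = 1 − Φ(0.8349) ≈ 0.20189. Doubling: P(τ_{1.47} ≤ 3.1) ≈ 2 · 0.20189 = 0.40378 ≈ 0.4038.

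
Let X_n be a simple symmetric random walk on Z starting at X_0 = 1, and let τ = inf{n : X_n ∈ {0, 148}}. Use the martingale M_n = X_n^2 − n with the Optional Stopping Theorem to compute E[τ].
E[τ] = 147

M_n = X_n^2 − n is a martingale (since E[X_{n+1}^2 | F_n] = X_n^2 + 1). By OST (τ has finite mean in a bounded region), E[M_τ] = E[M_0] = X_0^2 − 0 = 1^2 = 1. Also E[M_τ] = E[X_τ^2] − E[τ]. The walk exits at 0 or 148, with P(hit 148 first) = 1/148, so E[X_τ^2] = 148^2 · 1/148 + 0 = 148. Thus E[τ] = E[X_τ^2] − E[M_τ] = 148 − 1 = 147 = 1(148 − 1) = 147.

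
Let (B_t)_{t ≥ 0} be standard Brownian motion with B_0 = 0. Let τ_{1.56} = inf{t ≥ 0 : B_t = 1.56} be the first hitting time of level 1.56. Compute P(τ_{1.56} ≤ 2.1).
P(τ_{1.56} ≤ 2.1) = 2(1 − Φ(1.56/√2.1)) = 2(1 − Φ(1.0765)) ≈ 0.2817

By the reflection principle for standard BM, P(τ_b ≤ t) = 2 · P(B_t ≥ b). Since B_t ~ N(0, t), P(B_t ≥ 1.56) = 1 − Φ(1.56/√t) = 1 − Φ(1.56/√2.1) = 1 − Φ(1.0765) ≈ 0.14085. Doubling: P(τ_{1.56} ≤ 2.1) ≈ 2 · 0.14085 = 0.28170 ≈ 0.2817.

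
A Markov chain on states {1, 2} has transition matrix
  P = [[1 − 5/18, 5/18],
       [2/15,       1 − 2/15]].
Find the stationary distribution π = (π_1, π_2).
π_1 = 12/37, π_2 = 25/37

Solve πP = π with π_1 + π_2 = 1. From πP = π: π_1 · (1 − 5/18) + π_2 · 2/15 = π_1 ⇒ π_2 · 2/15 = π_1 · 5/18 ⇒ π_2/π_1 = (5/18)/(2/15) = 25/12. Together with π_1 + π_2 = 1:
  π_1 = (2/15)/(5/18 + 2/15) = (2/15)/(37/90) = 12/37,
  π_2 = (5/18)/(5/18 + 2/15) = (5/18)/(37/90) = 25/37.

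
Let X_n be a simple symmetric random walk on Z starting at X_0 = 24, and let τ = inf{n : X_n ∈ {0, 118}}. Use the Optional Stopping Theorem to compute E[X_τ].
E[X_τ] = 24

X_n is a martingale and τ is a bounded-mean stopping time (indeed τ is finite a.s. with bounded expectation since the walk is in a bounded region). By the OST, E[X_τ] = E[X_0] = 24. Equivalently: E[X_τ] = 118 · P(hit 118 first) + 0 · P(hit 0 first) = 118 · (24/118) = 24.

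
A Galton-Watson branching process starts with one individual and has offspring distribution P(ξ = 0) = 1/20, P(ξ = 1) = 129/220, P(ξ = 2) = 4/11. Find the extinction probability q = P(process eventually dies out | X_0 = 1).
q = 11/80

The pgf is f(s) = 1/20 + 129/220·s + 4/11·s². The extinction probability q is the smallest fixed point of f in [0, 1]. Setting s = f(s):
  4/11·s² + (129/220 − 1)·s + 1/20 = 0
  4/11·s² − (1/20 + 4/11)·s + 1/20 = 0
which factors as (s − 1)·(4/11·s − 1/20) = 0, giving roots s = 1 and s = (1/20)/(4/11) = 11/80.
Mean offspring μ = 129/220 + 2·4/11 = 289/220 > 1 (supercritical), so q < 1. The extinction probability is the smaller root: q = (1/20)/(4/11) = 11/80.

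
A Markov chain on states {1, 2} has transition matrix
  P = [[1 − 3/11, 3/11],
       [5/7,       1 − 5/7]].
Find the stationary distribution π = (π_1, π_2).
π_1 = 55/76, π_2 = 21/76

Solve πP = π with π_1 + π_2 = 1. From πP = π: π_1 · (1 − 3/11) + π_2 · 5/7 = π_1 ⇒ π_2 · 5/7 = π_1 · 3/11 ⇒ π_2/π_1 = (3/11)/(5/7) = 21/55. Together with π_1 + π_2 = 1:
  π_1 = (5/7)/(3/11 + 5/7) = (5/7)/(76/77) = 55/76,
  π_2 = (3/11)/(3/11 + 5/7) = (3/11)/(76/77) = 21/76.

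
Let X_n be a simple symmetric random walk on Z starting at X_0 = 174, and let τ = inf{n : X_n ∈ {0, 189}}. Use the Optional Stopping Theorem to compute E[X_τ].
E[X_τ] = 174

X_n is a martingale and τ is a bounded-mean stopping time (indeed τ is finite a.s. with bounded expectation since the walk is in a bounded region). By the OST, E[X_τ] = E[X_0] = 174. Equivalently: E[X_τ] = 189 · P(hit 189 first) + 0 · P(hit 0 first) = 189 · (174/189) = 174.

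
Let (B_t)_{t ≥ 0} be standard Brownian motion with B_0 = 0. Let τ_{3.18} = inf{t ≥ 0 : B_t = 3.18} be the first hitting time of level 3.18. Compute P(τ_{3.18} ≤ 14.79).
P(τ_{3.18} ≤ 14.79) = 2(1 − Φ(3.18/√14.79)) = 2(1 − Φ(0.8269)) ≈ 0.4083

By the reflection principle for standard BM, P(τ_b ≤ t) = 2 · P(B_t ≥ b). Since B_t ~ N(0, t), P(B_t ≥ 3.18) = 1 − Φ(3.18/√t) = 1 − Φ(3.18/√14.79) = 1 − Φ(0.8269) ≈ 0.20415. Doubling: P(τ_{3.18} ≤ 14.79) ≈ 2 · 0.20415 = 0.40830 ≈ 0.4083.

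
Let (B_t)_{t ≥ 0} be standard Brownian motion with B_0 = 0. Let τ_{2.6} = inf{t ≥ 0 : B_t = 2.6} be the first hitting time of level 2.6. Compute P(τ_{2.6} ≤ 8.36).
P(τ_{2.6} ≤ 8.36) = 2(1 − Φ(2.6/√8.36)) = 2(1 − Φ(0.8992)) ≈ 0.3685

By the reflection principle for standard BM, P(τ_b ≤ t) = 2 · P(B_t ≥ b). Since B_t ~ N(0, t), P(B_t ≥ 2.6) = 1 − Φ(2.6/√t) = 1 − Φ(2.6/√8.36) = 1 − Φ(0.8992) ≈ 0.18427. Doubling: P(τ_{2.6} ≤ 8.36) ≈ 2 · 0.18427 = 0.36854 ≈ 0.3685.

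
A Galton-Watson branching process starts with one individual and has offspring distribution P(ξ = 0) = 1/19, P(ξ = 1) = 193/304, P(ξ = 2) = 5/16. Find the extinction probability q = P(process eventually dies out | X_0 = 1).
q = 16/95

The pgf is f(s) = 1/19 + 193/304·s + 5/16·s². The extinction probability q is the smallest fixed point of f in [0, 1]. Setting s = f(s):
  5/16·s² + (193/304 − 1)·s + 1/19 = 0
  5/16·s² − (1/19 + 5/16)·s + 1/19 = 0
which factors as (s − 1)·(5/16·s − 1/19) = 0, giving roots s = 1 and s = (1/19)/(5/16) = 16/95.
Mean offspring μ = 193/304 + 2·5/16 = 383/304 > 1 (supercritical), so q < 1. The extinction probability is the smaller root: q = (1/19)/(5/16) = 16/95.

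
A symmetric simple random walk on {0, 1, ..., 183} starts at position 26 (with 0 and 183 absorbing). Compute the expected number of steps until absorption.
E[τ | X_0 = 26] = 4082

Let v_k = E[τ | X_0 = k]. Boundary: v_0 = v_183 = 0. Recurrence: v_k = 1 + (v_{k-1} + v_{k+1})/2 for 1 ≤ k ≤ 182. The particular solution to v_k − (v_{k-1} + v_{k+1})/2 = 1 is v_k = −k^2. Adding homogeneous solution A + B k and matching boundaries gives v_k = k (183 − k). Substituting k = 26: v_26 = 26 · 157 = 4082.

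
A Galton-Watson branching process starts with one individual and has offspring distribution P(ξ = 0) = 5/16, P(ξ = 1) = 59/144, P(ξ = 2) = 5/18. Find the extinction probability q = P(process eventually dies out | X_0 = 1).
q = 1

Mean offspring μ = 0·5/16 + 1·59/144 + 2·5/18 = 139/144 ≤ 1. For μ ≤ 1 with offspring not concentrated at 1, the Galton-Watson process goes extinct almost surely, so q = 1.
(Algebraic check: The pgf is f(s) = 5/16 + 59/144·s + 5/18·s². The extinction probability q is the smallest fixed point of f in [0, 1]. Setting s = f(s):
  5/18·s² + (59/144 − 1)·s + 5/16 = 0
  5/18·s² − (5/16 + 5/18)·s + 5/16 = 0
which factors as (s − 1)·(5/18·s − 5/16) = 0, giving roots s = 1 and s = (5/16)/(5/18) = 9/8. Since 9/8 ≥ 1, the smallest root in [0, 1] is s = 1.)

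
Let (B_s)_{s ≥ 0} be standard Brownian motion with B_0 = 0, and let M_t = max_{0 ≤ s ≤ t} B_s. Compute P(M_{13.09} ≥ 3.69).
P(M_{13.09} ≥ 3.69) = 2·P(B_{13.09} ≥ 3.69) = 2(1 − Φ(3.69/√13.09)) ≈ 0.3078

By the reflection principle for Brownian motion, P(M_t ≥ a) = 2 · P(B_t ≥ a) for a ≥ 0. Since B_t ~ N(0, t), P(B_t ≥ 3.69) = 1 − Φ(3.69/√t) = 1 − Φ(3.69/√13.09) = 1 − Φ(1.0199). So
  P(M_{13.09} ≥ 3.69) = 2(1 − Φ(1.0199)) ≈ 0.3078.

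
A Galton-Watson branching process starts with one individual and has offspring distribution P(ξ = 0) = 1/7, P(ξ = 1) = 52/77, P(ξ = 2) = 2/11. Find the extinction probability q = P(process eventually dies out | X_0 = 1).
q = 11/14

The pgf is f(s) = 1/7 + 52/77·s + 2/11·s². The extinction probability q is the smallest fixed point of f in [0, 1]. Setting s = f(s):
  2/11·s² + (52/77 − 1)·s + 1/7 = 0
  2/11·s² − (1/7 + 2/11)·s + 1/7 = 0
which factors as (s − 1)·(2/11·s − 1/7) = 0, giving roots s = 1 and s = (1/7)/(2/11) = 11/14.
Mean offspring μ = 52/77 + 2·2/11 = 80/77 > 1 (supercritical), so q < 1. The extinction probability is the smaller root: q = (1/7)/(2/11) = 11/14.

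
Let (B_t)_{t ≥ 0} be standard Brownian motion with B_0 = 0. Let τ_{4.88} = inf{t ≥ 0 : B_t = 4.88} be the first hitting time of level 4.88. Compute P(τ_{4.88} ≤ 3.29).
P(τ_{4.88} ≤ 3.29) = 2(1 − Φ(4.88/√3.29)) = 2(1 − Φ(2.6904)) ≈ 0.0071

By the reflection principle for standard BM, P(τ_b ≤ t) = 2 · P(B_t ≥ b). Since B_t ~ N(0, t), P(B_t ≥ 4.88) = 1 − Φ(4.88/√t) = 1 − Φ(4.88/√3.29) = 1 − Φ(2.6904) ≈ 0.00357. Doubling: P(τ_{4.88} ≤ 3.29) ≈ 2 · 0.00357 = 0.00714 ≈ 0.0071.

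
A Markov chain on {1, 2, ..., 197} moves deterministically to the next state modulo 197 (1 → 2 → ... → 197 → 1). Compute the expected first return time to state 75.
E[T_75 | X_0 = 75] = 197

The chain cycles deterministically, so starting at state 75 it returns in exactly 197 steps. Equivalently, the stationary distribution is uniform π_j = 1/197 for every state j, so by Kac's formula E[T_75] = 1/π_75 = 197.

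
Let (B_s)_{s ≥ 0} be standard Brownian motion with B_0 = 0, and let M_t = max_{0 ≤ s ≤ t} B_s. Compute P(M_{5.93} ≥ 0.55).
P(M_{5.93} ≥ 0.55) = 2·P(B_{5.93} ≥ 0.55) = 2(1 − Φ(0.55/√5.93)) ≈ 0.8213

By the reflection principle for Brownian motion, P(M_t ≥ a) = 2 · P(B_t ≥ a) for a ≥ 0. Since B_t ~ N(0, t), P(B_t ≥ 0.55) = 1 − Φ(0.55/√t) = 1 − Φ(0.55/√5.93) = 1 − Φ(0.2259). So
  P(M_{5.93} ≥ 0.55) = 2(1 − Φ(0.2259)) ≈ 0.8213.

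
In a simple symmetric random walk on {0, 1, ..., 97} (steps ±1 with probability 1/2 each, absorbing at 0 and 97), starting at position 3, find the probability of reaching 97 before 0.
P(hit 97 before 0) = 3/97

Let u_k = P(hit 97 before 0 | start at k). Then u_0 = 0, u_97 = 1, and u_k = u_{k-1}/2 + u_{k+1}/2 for 1 ≤ k ≤ 96. This harmonic recurrence is solved by u_k = k/97, giving u_3 = 3/97.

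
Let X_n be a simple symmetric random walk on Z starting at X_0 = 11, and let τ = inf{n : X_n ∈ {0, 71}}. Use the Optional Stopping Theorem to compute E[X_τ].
E[X_τ] = 11

X_n is a martingale and τ is a bounded-mean stopping time (indeed τ is finite a.s. with bounded expectation since the walk is in a bounded region). By the OST, E[X_τ] = E[X_0] = 11. Equivalently: E[X_τ] = 71 · P(hit 71 first) + 0 · P(hit 0 first) = 71 · (11/71) = 11.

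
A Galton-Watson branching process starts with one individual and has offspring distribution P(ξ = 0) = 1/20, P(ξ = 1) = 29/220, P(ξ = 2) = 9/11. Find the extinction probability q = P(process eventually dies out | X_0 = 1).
q = 11/180

The pgf is f(s) = 1/20 + 29/220·s + 9/11·s². The extinction probability q is the smallest fixed point of f in [0, 1]. Setting s = f(s):
  9/11·s² + (29/220 − 1)·s + 1/20 = 0
  9/11·s² − (1/20 + 9/11)·s + 1/20 = 0
which factors as (s − 1)·(9/11·s − 1/20) = 0, giving roots s = 1 and s = (1/20)/(9/11) = 11/180.
Mean offspring μ = 29/220 + 2·9/11 = 389/220 > 1 (supercritical), so q < 1. The extinction probability is the smaller root: q = (1/20)/(9/11) = 11/180.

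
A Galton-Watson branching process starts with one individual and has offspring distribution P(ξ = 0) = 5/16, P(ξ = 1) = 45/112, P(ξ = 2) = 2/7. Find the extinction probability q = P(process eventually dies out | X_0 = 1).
q = 1

Mean offspring μ = 0·5/16 + 1·45/112 + 2·2/7 = 109/112 ≤ 1. For μ ≤ 1 with offspring not concentrated at 1, the Galton-Watson process goes extinct almost surely, so q = 1.
(Algebraic check: The pgf is f(s) = 5/16 + 45/112·s + 2/7·s². The extinction probability q is the smallest fixed point of f in [0, 1]. Setting s = f(s):
  2/7·s² + (45/112 − 1)·s + 5/16 = 0
  2/7·s² − (5/16 + 2/7)·s + 5/16 = 0
which factors as (s − 1)·(2/7·s − 5/16) = 0, giving roots s = 1 and s = (5/16)/(2/7) = 35/32. Since 35/32 ≥ 1, the smallest root in [0, 1] is s = 1.)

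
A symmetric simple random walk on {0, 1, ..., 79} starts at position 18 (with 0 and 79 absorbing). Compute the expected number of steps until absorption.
E[τ | X_0 = 18] = 1098

Let v_k = E[τ | X_0 = k]. Boundary: v_0 = v_79 = 0. Recurrence: v_k = 1 + (v_{k-1} + v_{k+1})/2 for 1 ≤ k ≤ 78. The particular solution to v_k − (v_{k-1} + v_{k+1})/2 = 1 is v_k = −k^2. Adding homogeneous solution A + B k and matching boundaries gives v_k = k (79 − k). Substituting k = 18: v_18 = 18 · 61 = 1098.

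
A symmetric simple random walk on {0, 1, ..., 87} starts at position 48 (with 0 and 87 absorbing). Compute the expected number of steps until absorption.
E[τ | X_0 = 48] = 1872

Let v_k = E[τ | X_0 = k]. Boundary: v_0 = v_87 = 0. Recurrence: v_k = 1 + (v_{k-1} + v_{k+1})/2 for 1 ≤ k ≤ 86. The particular solution to v_k − (v_{k-1} + v_{k+1})/2 = 1 is v_k = −k^2. Adding homogeneous solution A + B k and matching boundaries gives v_k = k (87 − k). Substituting k = 48: v_48 = 48 · 39 = 1872.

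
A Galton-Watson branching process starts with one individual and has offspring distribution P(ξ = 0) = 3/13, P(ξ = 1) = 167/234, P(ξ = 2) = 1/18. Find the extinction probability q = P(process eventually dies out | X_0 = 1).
q = 1

Mean offspring μ = 0·3/13 + 1·167/234 + 2·1/18 = 193/234 ≤ 1. For μ ≤ 1 with offspring not concentrated at 1, the Galton-Watson process goes extinct almost surely, so q = 1.
(Algebraic check: The pgf is f(s) = 3/13 + 167/234·s + 1/18·s². The extinction probability q is the smallest fixed point of f in [0, 1]. Setting s = f(s):
  1/18·s² + (167/234 − 1)·s + 3/13 = 0
  1/18·s² − (3/13 + 1/18)·s + 3/13 = 0
which factors as (s − 1)·(1/18·s − 3/13) = 0, giving roots s = 1 and s = (3/13)/(1/18) = 54/13. Since 54/13 ≥ 1, the smallest root in [0, 1] is s = 1.)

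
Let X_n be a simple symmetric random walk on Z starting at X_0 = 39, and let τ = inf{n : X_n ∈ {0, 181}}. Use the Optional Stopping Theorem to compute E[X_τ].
E[X_τ] = 39

X_n is a martingale and τ is a bounded-mean stopping time (indeed τ is finite a.s. with bounded expectation since the walk is in a bounded region). By the OST, E[X_τ] = E[X_0] = 39. Equivalently: E[X_τ] = 181 · P(hit 181 first) + 0 · P(hit 0 first) = 181 · (39/181) = 39.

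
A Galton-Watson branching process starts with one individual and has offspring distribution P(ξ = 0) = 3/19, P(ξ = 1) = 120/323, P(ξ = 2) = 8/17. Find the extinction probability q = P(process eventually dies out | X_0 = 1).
q = 51/152

The pgf is f(s) = 3/19 + 120/323·s + 8/17·s². The extinction probability q is the smallest fixed point of f in [0, 1]. Setting s = f(s):
  8/17·s² + (120/323 − 1)·s + 3/19 = 0
  8/17·s² − (3/19 + 8/17)·s + 3/19 = 0
which factors as (s − 1)·(8/17·s − 3/19) = 0, giving roots s = 1 and s = (3/19)/(8/17) = 51/152.
Mean offspring μ = 120/323 + 2·8/17 = 424/323 > 1 (supercritical), so q < 1. The extinction probability is the smaller root: q = (3/19)/(8/17) = 51/152.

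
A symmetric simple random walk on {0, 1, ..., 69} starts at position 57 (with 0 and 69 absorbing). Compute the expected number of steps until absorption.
E[τ | X_0 = 57] = 684

Let v_k = E[τ | X_0 = k]. Boundary: v_0 = v_69 = 0. Recurrence: v_k = 1 + (v_{k-1} + v_{k+1})/2 for 1 ≤ k ≤ 68. The particular solution to v_k − (v_{k-1} + v_{k+1})/2 = 1 is v_k = −k^2. Adding homogeneous solution A + B k and matching boundaries gives v_k = k (69 − k). Substituting k = 57: v_57 = 57 · 12 = 684.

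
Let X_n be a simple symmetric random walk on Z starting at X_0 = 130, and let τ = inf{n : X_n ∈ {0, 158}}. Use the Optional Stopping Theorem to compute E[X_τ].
E[X_τ] = 130

X_n is a martingale and τ is a bounded-mean stopping time (indeed τ is finite a.s. with bounded expectation since the walk is in a bounded region). By the OST, E[X_τ] = E[X_0] = 130. Equivalently: E[X_τ] = 158 · P(hit 158 first) + 0 · P(hit 0 first) = 158 · (130/158) = 130.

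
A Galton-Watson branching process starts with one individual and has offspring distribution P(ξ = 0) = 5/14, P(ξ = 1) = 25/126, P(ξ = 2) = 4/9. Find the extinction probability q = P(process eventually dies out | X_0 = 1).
q = 45/56

The pgf is f(s) = 5/14 + 25/126·s + 4/9·s². The extinction probability q is the smallest fixed point of f in [0, 1]. Setting s = f(s):
  4/9·s² + (25/126 − 1)·s + 5/14 = 0
  4/9·s² − (5/14 + 4/9)·s + 5/14 = 0
which factors as (s − 1)·(4/9·s − 5/14) = 0, giving roots s = 1 and s = (5/14)/(4/9) = 45/56.
Mean offspring μ = 25/126 + 2·4/9 = 137/126 > 1 (supercritical), so q < 1. The extinction probability is the smaller root: q = (5/14)/(4/9) = 45/56.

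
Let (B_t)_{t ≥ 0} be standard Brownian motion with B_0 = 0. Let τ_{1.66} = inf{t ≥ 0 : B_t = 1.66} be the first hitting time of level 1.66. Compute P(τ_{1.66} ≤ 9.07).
P(τ_{1.66} ≤ 9.07) = 2(1 − Φ(1.66/√9.07)) = 2(1 − Φ(0.5512)) ≈ 0.5815

By the reflection principle for standard BM, P(τ_b ≤ t) = 2 · P(B_t ≥ b). Since B_t ~ N(0, t), P(B_t ≥ 1.66) = 1 − Φ(1.66/√t) = 1 − Φ(1.66/√9.07) = 1 − Φ(0.5512) ≈ 0.29075. Doubling: P(τ_{1.66} ≤ 9.07) ≈ 2 · 0.29075 = 0.58150 ≈ 0.5815.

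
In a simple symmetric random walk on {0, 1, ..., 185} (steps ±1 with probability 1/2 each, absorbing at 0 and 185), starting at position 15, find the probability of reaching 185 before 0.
P(hit 185 before 0) = 15/185 = 3/37

Let u_k = P(hit 185 before 0 | start at k). Then u_0 = 0, u_185 = 1, and u_k = u_{k-1}/2 + u_{k+1}/2 for 1 ≤ k ≤ 184. This harmonic recurrence is solved by u_k = k/185, giving u_15 = 15/185 = 3/37.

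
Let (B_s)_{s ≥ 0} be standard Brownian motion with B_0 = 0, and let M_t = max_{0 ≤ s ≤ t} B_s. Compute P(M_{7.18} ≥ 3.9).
P(M_{7.18} ≥ 3.9) = 2·P(B_{7.18} ≥ 3.9) = 2(1 − Φ(3.9/√7.18)) ≈ 0.1455

By the reflection principle for Brownian motion, P(M_t ≥ a) = 2 · P(B_t ≥ a) for a ≥ 0. Since B_t ~ N(0, t), P(B_t ≥ 3.9) = 1 − Φ(3.9/√t) = 1 − Φ(3.9/√7.18) = 1 − Φ(1.4555). So
  P(M_{7.18} ≥ 3.9) = 2(1 − Φ(1.4555)) ≈ 0.1455.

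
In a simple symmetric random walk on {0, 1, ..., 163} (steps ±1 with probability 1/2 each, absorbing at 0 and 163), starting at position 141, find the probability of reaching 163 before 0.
P(hit 163 before 0) = 141/163

Let u_k = P(hit 163 before 0 | start at k). Then u_0 = 0, u_163 = 1, and u_k = u_{k-1}/2 + u_{k+1}/2 for 1 ≤ k ≤ 162. This harmonic recurrence is solved by u_k = k/163, giving u_141 = 141/163.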